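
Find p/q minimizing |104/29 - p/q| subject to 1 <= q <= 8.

18/5

Expand x = 104/29 as a continued fraction with the Euclidean algorithm:
  104 = 3*29 + 17, so a_0 = 3.
  29 = 1*17 + 12, so a_1 = 1.
  17 = 1*12 + 5, so a_2 = 1.
  12 = 2*5 + 2, so a_3 = 2.
  5 = 2*2 + 1, so a_4 = 2.
  2 = 2*1 + 0, so a_5 = 2.
so x = [3; 1, 1, 2, 2, 2].
Convergents (p_i = a_i*p_{i-1} + p_{i-2}, q_i = a_i*q_{i-1} + q_{i-2} with p_{-2}=0, p_{-1}=1, q_{-2}=1, q_{-1}=0), until the denominator exceeds 8:
  i=0: a_0=3, p_0 = 3*1 + 0 = 3, q_0 = 3*0 + 1 = 1.
  i=1: a_1=1, p_1 = 1*3 + 1 = 4, q_1 = 1*1 + 0 = 1.
  i=2: a_2=1, p_2 = 1*4 + 3 = 7, q_2 = 1*1 + 1 = 2.
  i=3: a_3=2, p_3 = 2*7 + 4 = 18, q_3 = 2*2 + 1 = 5.
  i=4: a_4=2, p_4 = 2*18 + 7 = 43, q_4 = 2*5 + 2 = 12.
q_4 = 12 > 8, so the last convergent with denominator <= 8 is p_3/q_3 = 18/5.
The closest fraction with denominator <= 8 is either p_3/q_3 or the intermediate fraction (k*p_3 + p_2)/(k*q_3 + q_2) with the largest k >= 1 whose denominator stays <= 8; these approach x as k grows, and every other convergent or intermediate fraction in range is farther away.
Largest k: floor((8 - q_2)/q_3) = floor((8 - 2)/5) = 1.
That gives (1*18 + 7)/(1*5 + 2) = 25/7.
Compare the errors: |x - 18/5| = |104*5 - 18*29|/(29*5) = 2/145, and |x - 25/7| = |104*7 - 25*29|/(29*7) = 3/203.
Cross-multiplying, 2*203 = 406 < 435 = 3*145, so 2/145 is smaller: the convergent 18/5 is closer to x than 25/7.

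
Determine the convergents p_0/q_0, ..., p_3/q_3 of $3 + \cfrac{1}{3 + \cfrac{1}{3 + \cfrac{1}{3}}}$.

3/1, 10/3, 33/10, 109/33

Using the convergent recurrence p_i = a_i*p_{i-1} + p_{i-2}, q_i = a_i*q_{i-1} + q_{i-2} with p_{-2}=0, p_{-1}=1, q_{-2}=1, q_{-1}=0:
  i=0: a_0=3, p_0 = 3*1 + 0 = 3, q_0 = 3*0 + 1 = 1.
  i=1: a_1=3, p_1 = 3*3 + 1 = 10, q_1 = 3*1 + 0 = 3.
  i=2: a_2=3, p_2 = 3*10 + 3 = 33, q_2 = 3*3 + 1 = 10.
  i=3: a_3=3, p_3 = 3*33 + 10 = 109, q_3 = 3*10 + 3 = 33.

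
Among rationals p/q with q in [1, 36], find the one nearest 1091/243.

157/35

Expand x = 1091/243 as a continued fraction with the Euclidean algorithm:
  1091 = 4*243 + 119, so a_0 = 4.
  243 = 2*119 + 5, so a_1 = 2.
  119 = 23*5 + 4, so a_2 = 23.
  5 = 1*4 + 1, so a_3 = 1.
  4 = 4*1 + 0, so a_4 = 4.
so x = [4; 2, 23, 1, 4].
Convergents (p_i = a_i*p_{i-1} + p_{i-2}, q_i = a_i*q_{i-1} + q_{i-2} with p_{-2}=0, p_{-1}=1, q_{-2}=1, q_{-1}=0), until the denominator exceeds 36:
  i=0: a_0=4, p_0 = 4*1 + 0 = 4, q_0 = 4*0 + 1 = 1.
  i=1: a_1=2, p_1 = 2*4 + 1 = 9, q_1 = 2*1 + 0 = 2.
  i=2: a_2=23, p_2 = 23*9 + 4 = 211, q_2 = 23*2 + 1 = 47.
q_2 = 47 > 36, so the last convergent with denominator <= 36 is p_1/q_1 = 9/2.
The closest fraction with denominator <= 36 is either p_1/q_1 or the intermediate fraction (k*p_1 + p_0)/(k*q_1 + q_0) with the largest k >= 1 whose denominator stays <= 36; these approach x as k grows, and every other convergent or intermediate fraction in range is farther away.
Largest k: floor((36 - q_0)/q_1) = floor((36 - 1)/2) = 17.
That gives (17*9 + 4)/(17*2 + 1) = 157/35.
Compare the errors: |x - 9/2| = |1091*2 - 9*243|/(243*2) = 5/486, and |x - 157/35| = |1091*35 - 157*243|/(243*35) = 34/8505.
Cross-multiplying, 34*486 = 16524 < 42525 = 5*8505, so 34/8505 is smaller: the intermediate fraction 157/35 is closer to x than 9/2.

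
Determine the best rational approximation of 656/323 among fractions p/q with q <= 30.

61/30

Expand x = 656/323 as a continued fraction with the Euclidean algorithm:
  656 = 2*323 + 10, so a_0 = 2.
  323 = 32*10 + 3, so a_1 = 32.
  10 = 3*3 + 1, so a_2 = 3.
  3 = 3*1 + 0, so a_3 = 3.
so x = [2; 32, 3, 3].
Convergents (p_i = a_i*p_{i-1} + p_{i-2}, q_i = a_i*q_{i-1} + q_{i-2} with p_{-2}=0, p_{-1}=1, q_{-2}=1, q_{-1}=0), until the denominator exceeds 30:
  i=0: a_0=2, p_0 = 2*1 + 0 = 2, q_0 = 2*0 + 1 = 1.
  i=1: a_1=32, p_1 = 32*2 + 1 = 65, q_1 = 32*1 + 0 = 32.
q_1 = 32 > 30, so the last convergent with denominator <= 30 is p_0/q_0 = 2/1.
The closest fraction with denominator <= 30 is either p_0/q_0 or the intermediate fraction (k*p_0 + p_{-1})/(k*q_0 + q_{-1}) with the largest k >= 1 whose denominator stays <= 30; these approach x as k grows, and every other convergent or intermediate fraction in range is farther away.
Largest k: floor((30 - q_{-1})/q_0) = floor((30 - 0)/1) = 30 (using the seeds p_{-1} = 1, q_{-1} = 0).
That gives (30*2 + 1)/(30*1 + 0) = 61/30.
Compare the errors: |x - 2/1| = |656*1 - 2*323|/(323*1) = 10/323, and |x - 61/30| = |656*30 - 61*323|/(323*30) = 23/9690.
Cross-multiplying, 23*323 = 7429 < 96900 = 10*9690, so 23/9690 is smaller: the intermediate fraction 61/30 is closer to x than 2/1.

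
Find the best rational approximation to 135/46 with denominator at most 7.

Expand x = 135/46 as a continued fraction with the Euclidean algorithm:
  135 = 2*46 + 43, so a_0 = 2.
  46 = 1*43 + 3, so a_1 = 1.
  43 = 14*3 + 1, so a_2 = 14.
  3 = 3*1 + 0, so a_3 = 3.
so x = [2; 1, 14, 3].
Convergents (p_i = a_i*p_{i-1} + p_{i-2}, q_i = a_i*q_{i-1} + q_{i-2} with p_{-2}=0, p_{-1}=1, q_{-2}=1, q_{-1}=0), until the denominator exceeds 7:
  i=0: a_0=2, p_0 = 2*1 + 0 = 2, q_0 = 2*0 + 1 = 1.
  i=1: a_1=1, p_1 = 1*2 + 1 = 3, q_1 = 1*1 + 0 = 1.
  i=2: a_2=14, p_2 = 14*3 + 2 = 44, q_2 = 14*1 + 1 = 15.
q_2 = 15 > 7, so the last convergent with denominator <= 7 is p_1/q_1 = 3/1.
The closest fraction with denominator <= 7 is either p_1/q_1 or the intermediate fraction (k*p_1 + p_0)/(k*q_1 + q_0) with the largest k >= 1 whose denominator stays <= 7; these approach x as k grows, and every other convergent or intermediate fraction in range is farther away.
Largest k: floor((7 - q_0)/q_1) = floor((7 - 1)/1) = 6.
That gives (6*3 + 2)/(6*1 + 1) = 20/7.
Compare the errors: |x - 3/1| = |135*1 - 3*46|/(46*1) = 3/46, and |x - 20/7| = |135*7 - 20*46|/(46*7) = 25/322.
Cross-multiplying, 3*322 = 966 < 1150 = 25*46, so 3/46 is smaller: the convergent 3/1 is closer to x than 20/7.

3/1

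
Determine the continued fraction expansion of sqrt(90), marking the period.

[9; (2, 18)]

Write x_i = (sqrt(90) + m_i)/d_i with (m_0, d_0) = (0, 1). a_0 = floor(sqrt(90)) = 9, since 9^2 = 81 <= 90 < 100 = 10^2.
Iterate m_{i+1} = d_i*a_i - m_i, d_{i+1} = (90 - m_{i+1}^2)/d_i, a_{i+1} = floor((a_0 + m_{i+1})/d_{i+1}):
  m_1 = 1*9 - 0 = 9, d_1 = (90 - 9^2)/1 = 9/1 = 9, a_1 = floor((9 + 9)/9) = 2.
  m_2 = 9*2 - 9 = 9, d_2 = (90 - 9^2)/9 = 9/9 = 1, a_2 = floor((9 + 9)/1) = 18.
  m_3 = 1*18 - 9 = 9, d_3 = (90 - 9^2)/1 = 9/1 = 9: (m_3, d_3) = (m_1, d_1) = (9, 9), so from here the quotients repeat a_1, a_2; the period length is 2.
Hence the expansion of sqrt(90) is a_0 = 9 followed by the repeating block 2, 18 (period 2).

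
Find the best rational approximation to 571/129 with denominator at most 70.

301/68

Expand x = 571/129 as a continued fraction with the Euclidean algorithm:
  571 = 4*129 + 55, so a_0 = 4.
  129 = 2*55 + 19, so a_1 = 2.
  55 = 2*19 + 17, so a_2 = 2.
  19 = 1*17 + 2, so a_3 = 1.
  17 = 8*2 + 1, so a_4 = 8.
  2 = 2*1 + 0, so a_5 = 2.
so x = [4; 2, 2, 1, 8, 2].
Convergents (p_i = a_i*p_{i-1} + p_{i-2}, q_i = a_i*q_{i-1} + q_{i-2} with p_{-2}=0, p_{-1}=1, q_{-2}=1, q_{-1}=0), until the denominator exceeds 70:
  i=0: a_0=4, p_0 = 4*1 + 0 = 4, q_0 = 4*0 + 1 = 1.
  i=1: a_1=2, p_1 = 2*4 + 1 = 9, q_1 = 2*1 + 0 = 2.
  i=2: a_2=2, p_2 = 2*9 + 4 = 22, q_2 = 2*2 + 1 = 5.
  i=3: a_3=1, p_3 = 1*22 + 9 = 31, q_3 = 1*5 + 2 = 7.
  i=4: a_4=8, p_4 = 8*31 + 22 = 270, q_4 = 8*7 + 5 = 61.
  i=5: a_5=2, p_5 = 2*270 + 31 = 571, q_5 = 2*61 + 7 = 129.
q_5 = 129 > 70, so the last convergent with denominator <= 70 is p_4/q_4 = 270/61.
The closest fraction with denominator <= 70 is either p_4/q_4 or the intermediate fraction (k*p_4 + p_3)/(k*q_4 + q_3) with the largest k >= 1 whose denominator stays <= 70; these approach x as k grows, and every other convergent or intermediate fraction in range is farther away.
Largest k: floor((70 - q_3)/q_4) = floor((70 - 7)/61) = 1.
That gives (1*270 + 31)/(1*61 + 7) = 301/68.
Compare the errors: |x - 270/61| = |571*61 - 270*129|/(129*61) = 1/7869, and |x - 301/68| = |571*68 - 301*129|/(129*68) = 1/8772.
Cross-multiplying, 1*7869 = 7869 < 8772 = 1*8772, so 1/8772 is smaller: the intermediate fraction 301/68 is closer to x than 270/61.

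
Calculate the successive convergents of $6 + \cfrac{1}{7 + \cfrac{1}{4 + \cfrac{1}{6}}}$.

Using the convergent recurrence p_i = a_i*p_{i-1} + p_{i-2}, q_i = a_i*q_{i-1} + q_{i-2} with p_{-2}=0, p_{-1}=1, q_{-2}=1, q_{-1}=0:
  i=0: a_0=6, p_0 = 6*1 + 0 = 6, q_0 = 6*0 + 1 = 1.
  i=1: a_1=7, p_1 = 7*6 + 1 = 43, q_1 = 7*1 + 0 = 7.
  i=2: a_2=4, p_2 = 4*43 + 6 = 178, q_2 = 4*7 + 1 = 29.
  i=3: a_3=6, p_3 = 6*178 + 43 = 1111, q_3 = 6*29 + 7 = 181.

6/1, 43/7, 178/29, 1111/181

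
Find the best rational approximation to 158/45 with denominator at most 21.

Expand x = 158/45 as a continued fraction with the Euclidean algorithm:
  158 = 3*45 + 23, so a_0 = 3.
  45 = 1*23 + 22, so a_1 = 1.
  23 = 1*22 + 1, so a_2 = 1.
  22 = 22*1 + 0, so a_3 = 22.
so x = [3; 1, 1, 22].
Convergents (p_i = a_i*p_{i-1} + p_{i-2}, q_i = a_i*q_{i-1} + q_{i-2} with p_{-2}=0, p_{-1}=1, q_{-2}=1, q_{-1}=0), until the denominator exceeds 21:
  i=0: a_0=3, p_0 = 3*1 + 0 = 3, q_0 = 3*0 + 1 = 1.
  i=1: a_1=1, p_1 = 1*3 + 1 = 4, q_1 = 1*1 + 0 = 1.
  i=2: a_2=1, p_2 = 1*4 + 3 = 7, q_2 = 1*1 + 1 = 2.
  i=3: a_3=22, p_3 = 22*7 + 4 = 158, q_3 = 22*2 + 1 = 45.
q_3 = 45 > 21, so the last convergent with denominator <= 21 is p_2/q_2 = 7/2.
The closest fraction with denominator <= 21 is either p_2/q_2 or the intermediate fraction (k*p_2 + p_1)/(k*q_2 + q_1) with the largest k >= 1 whose denominator stays <= 21; these approach x as k grows, and every other convergent or intermediate fraction in range is farther away.
Largest k: floor((21 - q_1)/q_2) = floor((21 - 1)/2) = 10.
That gives (10*7 + 4)/(10*2 + 1) = 74/21.
Compare the errors: |x - 7/2| = |158*2 - 7*45|/(45*2) = 1/90, and |x - 74/21| = |158*21 - 74*45|/(45*21) = 12/945.
Cross-multiplying, 1*945 = 945 < 1080 = 12*90, so 1/90 is smaller: the convergent 7/2 is closer to x than 74/21.

7/2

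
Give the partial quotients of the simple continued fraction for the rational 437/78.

[5; 1, 1, 1, 1, 15]

Run the Euclidean algorithm on 437 and 78; the successive quotients are the partial quotients a_0, a_1, ... (each step inverts the fractional part left over by the previous one):
  437 = 5*78 + 47, so a_0 = 5.
  78 = 1*47 + 31, so a_1 = 1.
  47 = 1*31 + 16, so a_2 = 1.
  31 = 1*16 + 15, so a_3 = 1.
  16 = 1*15 + 1, so a_4 = 1.
  15 = 15*1 + 0, so a_5 = 15.
The remainder reaches 0 after 6 divisions, so the expansion has 6 partial quotients, read off in order.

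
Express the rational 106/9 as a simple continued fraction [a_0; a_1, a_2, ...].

[11; 1, 3, 2]

Run the Euclidean algorithm on 106 and 9; the successive quotients are the partial quotients a_0, a_1, ... (each step inverts the fractional part left over by the previous one):
  106 = 11*9 + 7, so a_0 = 11.
  9 = 1*7 + 2, so a_1 = 1.
  7 = 3*2 + 1, so a_2 = 3.
  2 = 2*1 + 0, so a_3 = 2.
The remainder reaches 0 after 4 divisions, so the expansion has 4 partial quotients, read off in order.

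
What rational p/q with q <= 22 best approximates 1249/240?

Expand x = 1249/240 as a continued fraction with the Euclidean algorithm:
  1249 = 5*240 + 49, so a_0 = 5.
  240 = 4*49 + 44, so a_1 = 4.
  49 = 1*44 + 5, so a_2 = 1.
  44 = 8*5 + 4, so a_3 = 8.
  5 = 1*4 + 1, so a_4 = 1.
  4 = 4*1 + 0, so a_5 = 4.
so x = [5; 4, 1, 8, 1, 4].
Convergents (p_i = a_i*p_{i-1} + p_{i-2}, q_i = a_i*q_{i-1} + q_{i-2} with p_{-2}=0, p_{-1}=1, q_{-2}=1, q_{-1}=0), until the denominator exceeds 22:
  i=0: a_0=5, p_0 = 5*1 + 0 = 5, q_0 = 5*0 + 1 = 1.
  i=1: a_1=4, p_1 = 4*5 + 1 = 21, q_1 = 4*1 + 0 = 4.
  i=2: a_2=1, p_2 = 1*21 + 5 = 26, q_2 = 1*4 + 1 = 5.
  i=3: a_3=8, p_3 = 8*26 + 21 = 229, q_3 = 8*5 + 4 = 44.
q_3 = 44 > 22, so the last convergent with denominator <= 22 is p_2/q_2 = 26/5.
The closest fraction with denominator <= 22 is either p_2/q_2 or the intermediate fraction (k*p_2 + p_1)/(k*q_2 + q_1) with the largest k >= 1 whose denominator stays <= 22; these approach x as k grows, and every other convergent or intermediate fraction in range is farther away.
Largest k: floor((22 - q_1)/q_2) = floor((22 - 4)/5) = 3.
That gives (3*26 + 21)/(3*5 + 4) = 99/19.
Compare the errors: |x - 26/5| = |1249*5 - 26*240|/(240*5) = 5/1200, and |x - 99/19| = |1249*19 - 99*240|/(240*19) = 29/4560.
Cross-multiplying, 5*4560 = 22800 < 34800 = 29*1200, so 5/1200 is smaller: the convergent 26/5 is closer to x than 99/19.

26/5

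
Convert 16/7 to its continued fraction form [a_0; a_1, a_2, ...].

Run the Euclidean algorithm on 16 and 7; the successive quotients are the partial quotients a_0, a_1, ... (each step inverts the fractional part left over by the previous one):
  16 = 2*7 + 2, so a_0 = 2.
  7 = 3*2 + 1, so a_1 = 3.
  2 = 2*1 + 0, so a_2 = 2.
The remainder reaches 0 after 3 divisions, so the expansion has 3 partial quotients, read off in order.

[2; 3, 2]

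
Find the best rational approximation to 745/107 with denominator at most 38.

188/27

Expand x = 745/107 as a continued fraction with the Euclidean algorithm:
  745 = 6*107 + 103, so a_0 = 6.
  107 = 1*103 + 4, so a_1 = 1.
  103 = 25*4 + 3, so a_2 = 25.
  4 = 1*3 + 1, so a_3 = 1.
  3 = 3*1 + 0, so a_4 = 3.
so x = [6; 1, 25, 1, 3].
Convergents (p_i = a_i*p_{i-1} + p_{i-2}, q_i = a_i*q_{i-1} + q_{i-2} with p_{-2}=0, p_{-1}=1, q_{-2}=1, q_{-1}=0), until the denominator exceeds 38:
  i=0: a_0=6, p_0 = 6*1 + 0 = 6, q_0 = 6*0 + 1 = 1.
  i=1: a_1=1, p_1 = 1*6 + 1 = 7, q_1 = 1*1 + 0 = 1.
  i=2: a_2=25, p_2 = 25*7 + 6 = 181, q_2 = 25*1 + 1 = 26.
  i=3: a_3=1, p_3 = 1*181 + 7 = 188, q_3 = 1*26 + 1 = 27.
  i=4: a_4=3, p_4 = 3*188 + 181 = 745, q_4 = 3*27 + 26 = 107.
q_4 = 107 > 38, so the last convergent with denominator <= 38 is p_3/q_3 = 188/27.
The closest fraction with denominator <= 38 is either p_3/q_3 or the intermediate fraction (k*p_3 + p_2)/(k*q_3 + q_2) with the largest k >= 1 whose denominator stays <= 38; these approach x as k grows, and every other convergent or intermediate fraction in range is farther away.
Largest k: floor((38 - q_2)/q_3) = floor((38 - 26)/27) = 0.
Since k = 0, no intermediate fraction beyond p_3/q_3 has denominator <= 38, so the convergent 188/27 is the closest (its error is |745*27 - 188*107|/(107*27) = 1/2889).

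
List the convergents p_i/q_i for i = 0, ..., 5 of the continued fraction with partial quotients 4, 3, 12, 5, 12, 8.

4/1, 13/3, 160/37, 813/188, 9916/2293, 80141/18532

Using the convergent recurrence p_i = a_i*p_{i-1} + p_{i-2}, q_i = a_i*q_{i-1} + q_{i-2} with p_{-2}=0, p_{-1}=1, q_{-2}=1, q_{-1}=0:
  i=0: a_0=4, p_0 = 4*1 + 0 = 4, q_0 = 4*0 + 1 = 1.
  i=1: a_1=3, p_1 = 3*4 + 1 = 13, q_1 = 3*1 + 0 = 3.
  i=2: a_2=12, p_2 = 12*13 + 4 = 160, q_2 = 12*3 + 1 = 37.
  i=3: a_3=5, p_3 = 5*160 + 13 = 813, q_3 = 5*37 + 3 = 188.
  i=4: a_4=12, p_4 = 12*813 + 160 = 9916, q_4 = 12*188 + 37 = 2293.
  i=5: a_5=8, p_5 = 8*9916 + 813 = 80141, q_5 = 8*2293 + 188 = 18532.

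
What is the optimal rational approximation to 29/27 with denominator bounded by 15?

15/14

Expand x = 29/27 as a continued fraction with the Euclidean algorithm:
  29 = 1*27 + 2, so a_0 = 1.
  27 = 13*2 + 1, so a_1 = 13.
  2 = 2*1 + 0, so a_2 = 2.
so x = [1; 13, 2].
Convergents (p_i = a_i*p_{i-1} + p_{i-2}, q_i = a_i*q_{i-1} + q_{i-2} with p_{-2}=0, p_{-1}=1, q_{-2}=1, q_{-1}=0), until the denominator exceeds 15:
  i=0: a_0=1, p_0 = 1*1 + 0 = 1, q_0 = 1*0 + 1 = 1.
  i=1: a_1=13, p_1 = 13*1 + 1 = 14, q_1 = 13*1 + 0 = 13.
  i=2: a_2=2, p_2 = 2*14 + 1 = 29, q_2 = 2*13 + 1 = 27.
q_2 = 27 > 15, so the last convergent with denominator <= 15 is p_1/q_1 = 14/13.
The closest fraction with denominator <= 15 is either p_1/q_1 or the intermediate fraction (k*p_1 + p_0)/(k*q_1 + q_0) with the largest k >= 1 whose denominator stays <= 15; these approach x as k grows, and every other convergent or intermediate fraction in range is farther away.
Largest k: floor((15 - q_0)/q_1) = floor((15 - 1)/13) = 1.
That gives (1*14 + 1)/(1*13 + 1) = 15/14.
Compare the errors: |x - 14/13| = |29*13 - 14*27|/(27*13) = 1/351, and |x - 15/14| = |29*14 - 15*27|/(27*14) = 1/378.
Cross-multiplying, 1*351 = 351 < 378 = 1*378, so 1/378 is smaller: the intermediate fraction 15/14 is closer to x than 14/13.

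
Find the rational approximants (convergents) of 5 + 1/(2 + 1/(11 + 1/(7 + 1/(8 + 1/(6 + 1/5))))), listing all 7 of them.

Using the convergent recurrence p_i = a_i*p_{i-1} + p_{i-2}, q_i = a_i*q_{i-1} + q_{i-2} with p_{-2}=0, p_{-1}=1, q_{-2}=1, q_{-1}=0:
  i=0: a_0=5, p_0 = 5*1 + 0 = 5, q_0 = 5*0 + 1 = 1.
  i=1: a_1=2, p_1 = 2*5 + 1 = 11, q_1 = 2*1 + 0 = 2.
  i=2: a_2=11, p_2 = 11*11 + 5 = 126, q_2 = 11*2 + 1 = 23.
  i=3: a_3=7, p_3 = 7*126 + 11 = 893, q_3 = 7*23 + 2 = 163.
  i=4: a_4=8, p_4 = 8*893 + 126 = 7270, q_4 = 8*163 + 23 = 1327.
  i=5: a_5=6, p_5 = 6*7270 + 893 = 44513, q_5 = 6*1327 + 163 = 8125.
  i=6: a_6=5, p_6 = 5*44513 + 7270 = 229835, q_6 = 5*8125 + 1327 = 41952.

5/1, 11/2, 126/23, 893/163, 7270/1327, 44513/8125, 229835/41952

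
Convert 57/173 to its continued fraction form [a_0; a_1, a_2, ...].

[0; 3, 28, 2]

Run the Euclidean algorithm on 57 and 173; the successive quotients are the partial quotients a_0, a_1, ... (each step inverts the fractional part left over by the previous one):
  57 = 0*173 + 57, so a_0 = 0.
  173 = 3*57 + 2, so a_1 = 3.
  57 = 28*2 + 1, so a_2 = 28.
  2 = 2*1 + 0, so a_3 = 2.
The remainder reaches 0 after 4 divisions, so the expansion has 4 partial quotients, read off in order.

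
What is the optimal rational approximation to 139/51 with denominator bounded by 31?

Expand x = 139/51 as a continued fraction with the Euclidean algorithm:
  139 = 2*51 + 37, so a_0 = 2.
  51 = 1*37 + 14, so a_1 = 1.
  37 = 2*14 + 9, so a_2 = 2.
  14 = 1*9 + 5, so a_3 = 1.
  9 = 1*5 + 4, so a_4 = 1.
  5 = 1*4 + 1, so a_5 = 1.
  4 = 4*1 + 0, so a_6 = 4.
so x = [2; 1, 2, 1, 1, 1, 4].
Convergents (p_i = a_i*p_{i-1} + p_{i-2}, q_i = a_i*q_{i-1} + q_{i-2} with p_{-2}=0, p_{-1}=1, q_{-2}=1, q_{-1}=0), until the denominator exceeds 31:
  i=0: a_0=2, p_0 = 2*1 + 0 = 2, q_0 = 2*0 + 1 = 1.
  i=1: a_1=1, p_1 = 1*2 + 1 = 3, q_1 = 1*1 + 0 = 1.
  i=2: a_2=2, p_2 = 2*3 + 2 = 8, q_2 = 2*1 + 1 = 3.
  i=3: a_3=1, p_3 = 1*8 + 3 = 11, q_3 = 1*3 + 1 = 4.
  i=4: a_4=1, p_4 = 1*11 + 8 = 19, q_4 = 1*4 + 3 = 7.
  i=5: a_5=1, p_5 = 1*19 + 11 = 30, q_5 = 1*7 + 4 = 11.
  i=6: a_6=4, p_6 = 4*30 + 19 = 139, q_6 = 4*11 + 7 = 51.
q_6 = 51 > 31, so the last convergent with denominator <= 31 is p_5/q_5 = 30/11.
The closest fraction with denominator <= 31 is either p_5/q_5 or the intermediate fraction (k*p_5 + p_4)/(k*q_5 + q_4) with the largest k >= 1 whose denominator stays <= 31; these approach x as k grows, and every other convergent or intermediate fraction in range is farther away.
Largest k: floor((31 - q_4)/q_5) = floor((31 - 7)/11) = 2.
That gives (2*30 + 19)/(2*11 + 7) = 79/29.
Compare the errors: |x - 30/11| = |139*11 - 30*51|/(51*11) = 1/561, and |x - 79/29| = |139*29 - 79*51|/(51*29) = 2/1479.
Cross-multiplying, 2*561 = 1122 < 1479 = 1*1479, so 2/1479 is smaller: the intermediate fraction 79/29 is closer to x than 30/11.

79/29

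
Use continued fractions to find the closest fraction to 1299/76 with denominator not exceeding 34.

Expand x = 1299/76 as a continued fraction with the Euclidean algorithm:
  1299 = 17*76 + 7, so a_0 = 17.
  76 = 10*7 + 6, so a_1 = 10.
  7 = 1*6 + 1, so a_2 = 1.
  6 = 6*1 + 0, so a_3 = 6.
so x = [17; 10, 1, 6].
Convergents (p_i = a_i*p_{i-1} + p_{i-2}, q_i = a_i*q_{i-1} + q_{i-2} with p_{-2}=0, p_{-1}=1, q_{-2}=1, q_{-1}=0), until the denominator exceeds 34:
  i=0: a_0=17, p_0 = 17*1 + 0 = 17, q_0 = 17*0 + 1 = 1.
  i=1: a_1=10, p_1 = 10*17 + 1 = 171, q_1 = 10*1 + 0 = 10.
  i=2: a_2=1, p_2 = 1*171 + 17 = 188, q_2 = 1*10 + 1 = 11.
  i=3: a_3=6, p_3 = 6*188 + 171 = 1299, q_3 = 6*11 + 10 = 76.
q_3 = 76 > 34, so the last convergent with denominator <= 34 is p_2/q_2 = 188/11.
The closest fraction with denominator <= 34 is either p_2/q_2 or the intermediate fraction (k*p_2 + p_1)/(k*q_2 + q_1) with the largest k >= 1 whose denominator stays <= 34; these approach x as k grows, and every other convergent or intermediate fraction in range is farther away.
Largest k: floor((34 - q_1)/q_2) = floor((34 - 10)/11) = 2.
That gives (2*188 + 171)/(2*11 + 10) = 547/32.
Compare the errors: |x - 188/11| = |1299*11 - 188*76|/(76*11) = 1/836, and |x - 547/32| = |1299*32 - 547*76|/(76*32) = 4/2432.
Cross-multiplying, 1*2432 = 2432 < 3344 = 4*836, so 1/836 is smaller: the convergent 188/11 is closer to x than 547/32.

188/11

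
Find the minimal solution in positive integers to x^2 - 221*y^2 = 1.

(x, y) = (1665, 112)

First expand sqrt(221) as a continued fraction. With x_i = (sqrt(221) + m_i)/d_i and (m_0, d_0) = (0, 1): a_0 = floor(sqrt(221)) = 14, since 14^2 = 196 <= 221 < 225 = 15^2.
Iterate m_{i+1} = d_i*a_i - m_i, d_{i+1} = (221 - m_{i+1}^2)/d_i, a_{i+1} = floor((a_0 + m_{i+1})/d_{i+1}):
  m_1 = 1*14 - 0 = 14, d_1 = (221 - 14^2)/1 = 25/1 = 25, a_1 = floor((14 + 14)/25) = 1.
  m_2 = 25*1 - 14 = 11, d_2 = (221 - 11^2)/25 = 100/25 = 4, a_2 = floor((14 + 11)/4) = 6.
  m_3 = 4*6 - 11 = 13, d_3 = (221 - 13^2)/4 = 52/4 = 13, a_3 = floor((14 + 13)/13) = 2.
  m_4 = 13*2 - 13 = 13, d_4 = (221 - 13^2)/13 = 52/13 = 4, a_4 = floor((14 + 13)/4) = 6.
  m_5 = 4*6 - 13 = 11, d_5 = (221 - 11^2)/4 = 100/4 = 25, a_5 = floor((14 + 11)/25) = 1.
  m_6 = 25*1 - 11 = 14, d_6 = (221 - 14^2)/25 = 25/25 = 1, a_6 = floor((14 + 14)/1) = 28.
  m_7 = 1*28 - 14 = 14, d_7 = (221 - 14^2)/1 = 25/1 = 25: (m_7, d_7) = (m_1, d_1) = (14, 25), so from here the quotients repeat a_1, ..., a_6; the period length is 6.
So sqrt(221) = [14; (1, 6, 2, 6, 1, 28)] with period length k = 6.
k is even, so the fundamental solution of x^2 - 221y^2 = 1 is (p_{k-1}, q_{k-1}) = (p_5, q_5); compute convergents through index 5.
Convergents (p_i = a_i*p_{i-1} + p_{i-2}, q_i = a_i*q_{i-1} + q_{i-2} with p_{-2}=0, p_{-1}=1, q_{-2}=1, q_{-1}=0):
  i=0: a_0=14, p_0 = 14*1 + 0 = 14, q_0 = 14*0 + 1 = 1.
  i=1: a_1=1, p_1 = 1*14 + 1 = 15, q_1 = 1*1 + 0 = 1.
  i=2: a_2=6, p_2 = 6*15 + 14 = 104, q_2 = 6*1 + 1 = 7.
  i=3: a_3=2, p_3 = 2*104 + 15 = 223, q_3 = 2*7 + 1 = 15.
  i=4: a_4=6, p_4 = 6*223 + 104 = 1442, q_4 = 6*15 + 7 = 97.
  i=5: a_5=1, p_5 = 1*1442 + 223 = 1665, q_5 = 1*97 + 15 = 112.
Check: 1665^2 - 221*112^2 = 2772225 - 2772224 = 1, so (x, y) = (1665, 112) solves the equation, and by the theorem it is the least positive solution.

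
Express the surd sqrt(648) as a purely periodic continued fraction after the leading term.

Write x_i = (sqrt(648) + m_i)/d_i with (m_0, d_0) = (0, 1). a_0 = floor(sqrt(648)) = 25, since 25^2 = 625 <= 648 < 676 = 26^2.
Iterate m_{i+1} = d_i*a_i - m_i, d_{i+1} = (648 - m_{i+1}^2)/d_i, a_{i+1} = floor((a_0 + m_{i+1})/d_{i+1}):
  m_1 = 1*25 - 0 = 25, d_1 = (648 - 25^2)/1 = 23/1 = 23, a_1 = floor((25 + 25)/23) = 2.
  m_2 = 23*2 - 25 = 21, d_2 = (648 - 21^2)/23 = 207/23 = 9, a_2 = floor((25 + 21)/9) = 5.
  m_3 = 9*5 - 21 = 24, d_3 = (648 - 24^2)/9 = 72/9 = 8, a_3 = floor((25 + 24)/8) = 6.
  m_4 = 8*6 - 24 = 24, d_4 = (648 - 24^2)/8 = 72/8 = 9, a_4 = floor((25 + 24)/9) = 5.
  m_5 = 9*5 - 24 = 21, d_5 = (648 - 21^2)/9 = 207/9 = 23, a_5 = floor((25 + 21)/23) = 2.
  m_6 = 23*2 - 21 = 25, d_6 = (648 - 25^2)/23 = 23/23 = 1, a_6 = floor((25 + 25)/1) = 50.
  m_7 = 1*50 - 25 = 25, d_7 = (648 - 25^2)/1 = 23/1 = 23: (m_7, d_7) = (m_1, d_1) = (25, 23), so from here the quotients repeat a_1, ..., a_6; the period length is 6.
Hence the expansion of sqrt(648) is a_0 = 25 followed by the repeating block 2, 5, 6, 5, 2, 50 (period 6).

[25; (2, 5, 6, 5, 2, 50)]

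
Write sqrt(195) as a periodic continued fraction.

[13; (1, 26)]

Write x_i = (sqrt(195) + m_i)/d_i with (m_0, d_0) = (0, 1). a_0 = floor(sqrt(195)) = 13, since 13^2 = 169 <= 195 < 196 = 14^2.
Iterate m_{i+1} = d_i*a_i - m_i, d_{i+1} = (195 - m_{i+1}^2)/d_i, a_{i+1} = floor((a_0 + m_{i+1})/d_{i+1}):
  m_1 = 1*13 - 0 = 13, d_1 = (195 - 13^2)/1 = 26/1 = 26, a_1 = floor((13 + 13)/26) = 1.
  m_2 = 26*1 - 13 = 13, d_2 = (195 - 13^2)/26 = 26/26 = 1, a_2 = floor((13 + 13)/1) = 26.
  m_3 = 1*26 - 13 = 13, d_3 = (195 - 13^2)/1 = 26/1 = 26: (m_3, d_3) = (m_1, d_1) = (13, 26), so from here the quotients repeat a_1, a_2; the period length is 2.
Hence the expansion of sqrt(195) is a_0 = 13 followed by the repeating block 1, 26 (period 2).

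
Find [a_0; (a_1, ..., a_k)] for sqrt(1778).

Write x_i = (sqrt(1778) + m_i)/d_i with (m_0, d_0) = (0, 1). a_0 = floor(sqrt(1778)) = 42, since 42^2 = 1764 <= 1778 < 1849 = 43^2.
Iterate m_{i+1} = d_i*a_i - m_i, d_{i+1} = (1778 - m_{i+1}^2)/d_i, a_{i+1} = floor((a_0 + m_{i+1})/d_{i+1}):
  m_1 = 1*42 - 0 = 42, d_1 = (1778 - 42^2)/1 = 14/1 = 14, a_1 = floor((42 + 42)/14) = 6.
  m_2 = 14*6 - 42 = 42, d_2 = (1778 - 42^2)/14 = 14/14 = 1, a_2 = floor((42 + 42)/1) = 84.
  m_3 = 1*84 - 42 = 42, d_3 = (1778 - 42^2)/1 = 14/1 = 14: (m_3, d_3) = (m_1, d_1) = (42, 14), so from here the quotients repeat a_1, a_2; the period length is 2.
Hence the expansion of sqrt(1778) is a_0 = 42 followed by the repeating block 6, 84 (period 2).

[42; (6, 84)]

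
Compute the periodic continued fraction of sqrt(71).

[8; (2, 2, 1, 7, 1, 2, 2, 16)]

Write x_i = (sqrt(71) + m_i)/d_i with (m_0, d_0) = (0, 1). a_0 = floor(sqrt(71)) = 8, since 8^2 = 64 <= 71 < 81 = 9^2.
Iterate m_{i+1} = d_i*a_i - m_i, d_{i+1} = (71 - m_{i+1}^2)/d_i, a_{i+1} = floor((a_0 + m_{i+1})/d_{i+1}):
  m_1 = 1*8 - 0 = 8, d_1 = (71 - 8^2)/1 = 7/1 = 7, a_1 = floor((8 + 8)/7) = 2.
  m_2 = 7*2 - 8 = 6, d_2 = (71 - 6^2)/7 = 35/7 = 5, a_2 = floor((8 + 6)/5) = 2.
  m_3 = 5*2 - 6 = 4, d_3 = (71 - 4^2)/5 = 55/5 = 11, a_3 = floor((8 + 4)/11) = 1.
  m_4 = 11*1 - 4 = 7, d_4 = (71 - 7^2)/11 = 22/11 = 2, a_4 = floor((8 + 7)/2) = 7.
  m_5 = 2*7 - 7 = 7, d_5 = (71 - 7^2)/2 = 22/2 = 11, a_5 = floor((8 + 7)/11) = 1.
  m_6 = 11*1 - 7 = 4, d_6 = (71 - 4^2)/11 = 55/11 = 5, a_6 = floor((8 + 4)/5) = 2.
  m_7 = 5*2 - 4 = 6, d_7 = (71 - 6^2)/5 = 35/5 = 7, a_7 = floor((8 + 6)/7) = 2.
  m_8 = 7*2 - 6 = 8, d_8 = (71 - 8^2)/7 = 7/7 = 1, a_8 = floor((8 + 8)/1) = 16.
  m_9 = 1*16 - 8 = 8, d_9 = (71 - 8^2)/1 = 7/1 = 7: (m_9, d_9) = (m_1, d_1) = (8, 7), so from here the quotients repeat a_1, ..., a_8; the period length is 8.
Hence the expansion of sqrt(71) is a_0 = 8 followed by the repeating block 2, 2, 1, 7, 1, 2, 2, 16 (period 8).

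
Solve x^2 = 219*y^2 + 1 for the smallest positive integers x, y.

First expand sqrt(219) as a continued fraction. With x_i = (sqrt(219) + m_i)/d_i and (m_0, d_0) = (0, 1): a_0 = floor(sqrt(219)) = 14, since 14^2 = 196 <= 219 < 225 = 15^2.
Iterate m_{i+1} = d_i*a_i - m_i, d_{i+1} = (219 - m_{i+1}^2)/d_i, a_{i+1} = floor((a_0 + m_{i+1})/d_{i+1}):
  m_1 = 1*14 - 0 = 14, d_1 = (219 - 14^2)/1 = 23/1 = 23, a_1 = floor((14 + 14)/23) = 1.
  m_2 = 23*1 - 14 = 9, d_2 = (219 - 9^2)/23 = 138/23 = 6, a_2 = floor((14 + 9)/6) = 3.
  m_3 = 6*3 - 9 = 9, d_3 = (219 - 9^2)/6 = 138/6 = 23, a_3 = floor((14 + 9)/23) = 1.
  m_4 = 23*1 - 9 = 14, d_4 = (219 - 14^2)/23 = 23/23 = 1, a_4 = floor((14 + 14)/1) = 28.
  m_5 = 1*28 - 14 = 14, d_5 = (219 - 14^2)/1 = 23/1 = 23: (m_5, d_5) = (m_1, d_1) = (14, 23), so from here the quotients repeat a_1, ..., a_4; the period length is 4.
So sqrt(219) = [14; (1, 3, 1, 28)] with period length k = 4.
k is even, so the fundamental solution of x^2 - 219y^2 = 1 is (p_{k-1}, q_{k-1}) = (p_3, q_3); compute convergents through index 3.
Convergents (p_i = a_i*p_{i-1} + p_{i-2}, q_i = a_i*q_{i-1} + q_{i-2} with p_{-2}=0, p_{-1}=1, q_{-2}=1, q_{-1}=0):
  i=0: a_0=14, p_0 = 14*1 + 0 = 14, q_0 = 14*0 + 1 = 1.
  i=1: a_1=1, p_1 = 1*14 + 1 = 15, q_1 = 1*1 + 0 = 1.
  i=2: a_2=3, p_2 = 3*15 + 14 = 59, q_2 = 3*1 + 1 = 4.
  i=3: a_3=1, p_3 = 1*59 + 15 = 74, q_3 = 1*4 + 1 = 5.
Check: 74^2 - 219*5^2 = 5476 - 5475 = 1, so (x, y) = (74, 5) solves the equation, and by the theorem it is the least positive solution.

(x, y) = (74, 5)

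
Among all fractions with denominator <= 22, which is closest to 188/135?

25/18

Expand x = 188/135 as a continued fraction with the Euclidean algorithm:
  188 = 1*135 + 53, so a_0 = 1.
  135 = 2*53 + 29, so a_1 = 2.
  53 = 1*29 + 24, so a_2 = 1.
  29 = 1*24 + 5, so a_3 = 1.
  24 = 4*5 + 4, so a_4 = 4.
  5 = 1*4 + 1, so a_5 = 1.
  4 = 4*1 + 0, so a_6 = 4.
so x = [1; 2, 1, 1, 4, 1, 4].
Convergents (p_i = a_i*p_{i-1} + p_{i-2}, q_i = a_i*q_{i-1} + q_{i-2} with p_{-2}=0, p_{-1}=1, q_{-2}=1, q_{-1}=0), until the denominator exceeds 22:
  i=0: a_0=1, p_0 = 1*1 + 0 = 1, q_0 = 1*0 + 1 = 1.
  i=1: a_1=2, p_1 = 2*1 + 1 = 3, q_1 = 2*1 + 0 = 2.
  i=2: a_2=1, p_2 = 1*3 + 1 = 4, q_2 = 1*2 + 1 = 3.
  i=3: a_3=1, p_3 = 1*4 + 3 = 7, q_3 = 1*3 + 2 = 5.
  i=4: a_4=4, p_4 = 4*7 + 4 = 32, q_4 = 4*5 + 3 = 23.
q_4 = 23 > 22, so the last convergent with denominator <= 22 is p_3/q_3 = 7/5.
The closest fraction with denominator <= 22 is either p_3/q_3 or the intermediate fraction (k*p_3 + p_2)/(k*q_3 + q_2) with the largest k >= 1 whose denominator stays <= 22; these approach x as k grows, and every other convergent or intermediate fraction in range is farther away.
Largest k: floor((22 - q_2)/q_3) = floor((22 - 3)/5) = 3.
That gives (3*7 + 4)/(3*5 + 3) = 25/18.
Compare the errors: |x - 7/5| = |188*5 - 7*135|/(135*5) = 5/675, and |x - 25/18| = |188*18 - 25*135|/(135*18) = 9/2430.
Cross-multiplying, 9*675 = 6075 < 12150 = 5*2430, so 9/2430 is smaller: the intermediate fraction 25/18 is closer to x than 7/5.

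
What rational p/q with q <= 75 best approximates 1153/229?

Expand x = 1153/229 as a continued fraction with the Euclidean algorithm:
  1153 = 5*229 + 8, so a_0 = 5.
  229 = 28*8 + 5, so a_1 = 28.
  8 = 1*5 + 3, so a_2 = 1.
  5 = 1*3 + 2, so a_3 = 1.
  3 = 1*2 + 1, so a_4 = 1.
  2 = 2*1 + 0, so a_5 = 2.
so x = [5; 28, 1, 1, 1, 2].
Convergents (p_i = a_i*p_{i-1} + p_{i-2}, q_i = a_i*q_{i-1} + q_{i-2} with p_{-2}=0, p_{-1}=1, q_{-2}=1, q_{-1}=0), until the denominator exceeds 75:
  i=0: a_0=5, p_0 = 5*1 + 0 = 5, q_0 = 5*0 + 1 = 1.
  i=1: a_1=28, p_1 = 28*5 + 1 = 141, q_1 = 28*1 + 0 = 28.
  i=2: a_2=1, p_2 = 1*141 + 5 = 146, q_2 = 1*28 + 1 = 29.
  i=3: a_3=1, p_3 = 1*146 + 141 = 287, q_3 = 1*29 + 28 = 57.
  i=4: a_4=1, p_4 = 1*287 + 146 = 433, q_4 = 1*57 + 29 = 86.
q_4 = 86 > 75, so the last convergent with denominator <= 75 is p_3/q_3 = 287/57.
The closest fraction with denominator <= 75 is either p_3/q_3 or the intermediate fraction (k*p_3 + p_2)/(k*q_3 + q_2) with the largest k >= 1 whose denominator stays <= 75; these approach x as k grows, and every other convergent or intermediate fraction in range is farther away.
Largest k: floor((75 - q_2)/q_3) = floor((75 - 29)/57) = 0.
Since k = 0, no intermediate fraction beyond p_3/q_3 has denominator <= 75, so the convergent 287/57 is the closest (its error is |1153*57 - 287*229|/(229*57) = 2/13053).

287/57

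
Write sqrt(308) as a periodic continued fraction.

[17; (1, 1, 4, 1, 1, 34)]

Write x_i = (sqrt(308) + m_i)/d_i with (m_0, d_0) = (0, 1). a_0 = floor(sqrt(308)) = 17, since 17^2 = 289 <= 308 < 324 = 18^2.
Iterate m_{i+1} = d_i*a_i - m_i, d_{i+1} = (308 - m_{i+1}^2)/d_i, a_{i+1} = floor((a_0 + m_{i+1})/d_{i+1}):
  m_1 = 1*17 - 0 = 17, d_1 = (308 - 17^2)/1 = 19/1 = 19, a_1 = floor((17 + 17)/19) = 1.
  m_2 = 19*1 - 17 = 2, d_2 = (308 - 2^2)/19 = 304/19 = 16, a_2 = floor((17 + 2)/16) = 1.
  m_3 = 16*1 - 2 = 14, d_3 = (308 - 14^2)/16 = 112/16 = 7, a_3 = floor((17 + 14)/7) = 4.
  m_4 = 7*4 - 14 = 14, d_4 = (308 - 14^2)/7 = 112/7 = 16, a_4 = floor((17 + 14)/16) = 1.
  m_5 = 16*1 - 14 = 2, d_5 = (308 - 2^2)/16 = 304/16 = 19, a_5 = floor((17 + 2)/19) = 1.
  m_6 = 19*1 - 2 = 17, d_6 = (308 - 17^2)/19 = 19/19 = 1, a_6 = floor((17 + 17)/1) = 34.
  m_7 = 1*34 - 17 = 17, d_7 = (308 - 17^2)/1 = 19/1 = 19: (m_7, d_7) = (m_1, d_1) = (17, 19), so from here the quotients repeat a_1, ..., a_6; the period length is 6.
Hence the expansion of sqrt(308) is a_0 = 17 followed by the repeating block 1, 1, 4, 1, 1, 34 (period 6).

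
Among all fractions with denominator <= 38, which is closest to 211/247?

Expand x = 211/247 as a continued fraction with the Euclidean algorithm:
  211 = 0*247 + 211, so a_0 = 0.
  247 = 1*211 + 36, so a_1 = 1.
  211 = 5*36 + 31, so a_2 = 5.
  36 = 1*31 + 5, so a_3 = 1.
  31 = 6*5 + 1, so a_4 = 6.
  5 = 5*1 + 0, so a_5 = 5.
so x = [0; 1, 5, 1, 6, 5].
Convergents (p_i = a_i*p_{i-1} + p_{i-2}, q_i = a_i*q_{i-1} + q_{i-2} with p_{-2}=0, p_{-1}=1, q_{-2}=1, q_{-1}=0), until the denominator exceeds 38:
  i=0: a_0=0, p_0 = 0*1 + 0 = 0, q_0 = 0*0 + 1 = 1.
  i=1: a_1=1, p_1 = 1*0 + 1 = 1, q_1 = 1*1 + 0 = 1.
  i=2: a_2=5, p_2 = 5*1 + 0 = 5, q_2 = 5*1 + 1 = 6.
  i=3: a_3=1, p_3 = 1*5 + 1 = 6, q_3 = 1*6 + 1 = 7.
  i=4: a_4=6, p_4 = 6*6 + 5 = 41, q_4 = 6*7 + 6 = 48.
q_4 = 48 > 38, so the last convergent with denominator <= 38 is p_3/q_3 = 6/7.
The closest fraction with denominator <= 38 is either p_3/q_3 or the intermediate fraction (k*p_3 + p_2)/(k*q_3 + q_2) with the largest k >= 1 whose denominator stays <= 38; these approach x as k grows, and every other convergent or intermediate fraction in range is farther away.
Largest k: floor((38 - q_2)/q_3) = floor((38 - 6)/7) = 4.
That gives (4*6 + 5)/(4*7 + 6) = 29/34.
Compare the errors: |x - 6/7| = |211*7 - 6*247|/(247*7) = 5/1729, and |x - 29/34| = |211*34 - 29*247|/(247*34) = 11/8398.
Cross-multiplying, 11*1729 = 19019 < 41990 = 5*8398, so 11/8398 is smaller: the intermediate fraction 29/34 is closer to x than 6/7.

29/34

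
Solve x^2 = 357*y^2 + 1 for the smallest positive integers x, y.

First expand sqrt(357) as a continued fraction. With x_i = (sqrt(357) + m_i)/d_i and (m_0, d_0) = (0, 1): a_0 = floor(sqrt(357)) = 18, since 18^2 = 324 <= 357 < 361 = 19^2.
Iterate m_{i+1} = d_i*a_i - m_i, d_{i+1} = (357 - m_{i+1}^2)/d_i, a_{i+1} = floor((a_0 + m_{i+1})/d_{i+1}):
  m_1 = 1*18 - 0 = 18, d_1 = (357 - 18^2)/1 = 33/1 = 33, a_1 = floor((18 + 18)/33) = 1.
  m_2 = 33*1 - 18 = 15, d_2 = (357 - 15^2)/33 = 132/33 = 4, a_2 = floor((18 + 15)/4) = 8.
  m_3 = 4*8 - 15 = 17, d_3 = (357 - 17^2)/4 = 68/4 = 17, a_3 = floor((18 + 17)/17) = 2.
  m_4 = 17*2 - 17 = 17, d_4 = (357 - 17^2)/17 = 68/17 = 4, a_4 = floor((18 + 17)/4) = 8.
  m_5 = 4*8 - 17 = 15, d_5 = (357 - 15^2)/4 = 132/4 = 33, a_5 = floor((18 + 15)/33) = 1.
  m_6 = 33*1 - 15 = 18, d_6 = (357 - 18^2)/33 = 33/33 = 1, a_6 = floor((18 + 18)/1) = 36.
  m_7 = 1*36 - 18 = 18, d_7 = (357 - 18^2)/1 = 33/1 = 33: (m_7, d_7) = (m_1, d_1) = (18, 33), so from here the quotients repeat a_1, ..., a_6; the period length is 6.
So sqrt(357) = [18; (1, 8, 2, 8, 1, 36)] with period length k = 6.
k is even, so the fundamental solution of x^2 - 357y^2 = 1 is (p_{k-1}, q_{k-1}) = (p_5, q_5); compute convergents through index 5.
Convergents (p_i = a_i*p_{i-1} + p_{i-2}, q_i = a_i*q_{i-1} + q_{i-2} with p_{-2}=0, p_{-1}=1, q_{-2}=1, q_{-1}=0):
  i=0: a_0=18, p_0 = 18*1 + 0 = 18, q_0 = 18*0 + 1 = 1.
  i=1: a_1=1, p_1 = 1*18 + 1 = 19, q_1 = 1*1 + 0 = 1.
  i=2: a_2=8, p_2 = 8*19 + 18 = 170, q_2 = 8*1 + 1 = 9.
  i=3: a_3=2, p_3 = 2*170 + 19 = 359, q_3 = 2*9 + 1 = 19.
  i=4: a_4=8, p_4 = 8*359 + 170 = 3042, q_4 = 8*19 + 9 = 161.
  i=5: a_5=1, p_5 = 1*3042 + 359 = 3401, q_5 = 1*161 + 19 = 180.
Check: 3401^2 - 357*180^2 = 11566801 - 11566800 = 1, so (x, y) = (3401, 180) solves the equation, and by the theorem it is the least positive solution.

(x, y) = (3401, 180)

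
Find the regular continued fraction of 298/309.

[0; 1, 27, 11]

Run the Euclidean algorithm on 298 and 309; the successive quotients are the partial quotients a_0, a_1, ... (each step inverts the fractional part left over by the previous one):
  298 = 0*309 + 298, so a_0 = 0.
  309 = 1*298 + 11, so a_1 = 1.
  298 = 27*11 + 1, so a_2 = 27.
  11 = 11*1 + 0, so a_3 = 11.
The remainder reaches 0 after 4 divisions, so the expansion has 4 partial quotients, read off in order.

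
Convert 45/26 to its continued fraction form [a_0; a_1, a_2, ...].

Run the Euclidean algorithm on 45 and 26; the successive quotients are the partial quotients a_0, a_1, ... (each step inverts the fractional part left over by the previous one):
  45 = 1*26 + 19, so a_0 = 1.
  26 = 1*19 + 7, so a_1 = 1.
  19 = 2*7 + 5, so a_2 = 2.
  7 = 1*5 + 2, so a_3 = 1.
  5 = 2*2 + 1, so a_4 = 2.
  2 = 2*1 + 0, so a_5 = 2.
The remainder reaches 0 after 6 divisions, so the expansion has 6 partial quotients, read off in order.

[1; 1, 2, 1, 2, 2]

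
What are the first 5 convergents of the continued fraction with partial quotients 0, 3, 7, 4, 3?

Using the convergent recurrence p_i = a_i*p_{i-1} + p_{i-2}, q_i = a_i*q_{i-1} + q_{i-2} with p_{-2}=0, p_{-1}=1, q_{-2}=1, q_{-1}=0:
  i=0: a_0=0, p_0 = 0*1 + 0 = 0, q_0 = 0*0 + 1 = 1.
  i=1: a_1=3, p_1 = 3*0 + 1 = 1, q_1 = 3*1 + 0 = 3.
  i=2: a_2=7, p_2 = 7*1 + 0 = 7, q_2 = 7*3 + 1 = 22.
  i=3: a_3=4, p_3 = 4*7 + 1 = 29, q_3 = 4*22 + 3 = 91.
  i=4: a_4=3, p_4 = 3*29 + 7 = 94, q_4 = 3*91 + 22 = 295.

0/1, 1/3, 7/22, 29/91, 94/295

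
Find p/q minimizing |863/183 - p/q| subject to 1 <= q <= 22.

33/7

Expand x = 863/183 as a continued fraction with the Euclidean algorithm:
  863 = 4*183 + 131, so a_0 = 4.
  183 = 1*131 + 52, so a_1 = 1.
  131 = 2*52 + 27, so a_2 = 2.
  52 = 1*27 + 25, so a_3 = 1.
  27 = 1*25 + 2, so a_4 = 1.
  25 = 12*2 + 1, so a_5 = 12.
  2 = 2*1 + 0, so a_6 = 2.
so x = [4; 1, 2, 1, 1, 12, 2].
Convergents (p_i = a_i*p_{i-1} + p_{i-2}, q_i = a_i*q_{i-1} + q_{i-2} with p_{-2}=0, p_{-1}=1, q_{-2}=1, q_{-1}=0), until the denominator exceeds 22:
  i=0: a_0=4, p_0 = 4*1 + 0 = 4, q_0 = 4*0 + 1 = 1.
  i=1: a_1=1, p_1 = 1*4 + 1 = 5, q_1 = 1*1 + 0 = 1.
  i=2: a_2=2, p_2 = 2*5 + 4 = 14, q_2 = 2*1 + 1 = 3.
  i=3: a_3=1, p_3 = 1*14 + 5 = 19, q_3 = 1*3 + 1 = 4.
  i=4: a_4=1, p_4 = 1*19 + 14 = 33, q_4 = 1*4 + 3 = 7.
  i=5: a_5=12, p_5 = 12*33 + 19 = 415, q_5 = 12*7 + 4 = 88.
q_5 = 88 > 22, so the last convergent with denominator <= 22 is p_4/q_4 = 33/7.
The closest fraction with denominator <= 22 is either p_4/q_4 or the intermediate fraction (k*p_4 + p_3)/(k*q_4 + q_3) with the largest k >= 1 whose denominator stays <= 22; these approach x as k grows, and every other convergent or intermediate fraction in range is farther away.
Largest k: floor((22 - q_3)/q_4) = floor((22 - 4)/7) = 2.
That gives (2*33 + 19)/(2*7 + 4) = 85/18.
Compare the errors: |x - 33/7| = |863*7 - 33*183|/(183*7) = 2/1281, and |x - 85/18| = |863*18 - 85*183|/(183*18) = 21/3294.
Cross-multiplying, 2*3294 = 6588 < 26901 = 21*1281, so 2/1281 is smaller: the convergent 33/7 is closer to x than 85/18.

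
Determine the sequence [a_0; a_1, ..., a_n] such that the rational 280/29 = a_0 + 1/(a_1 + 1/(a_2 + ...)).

[9; 1, 1, 1, 9]

Run the Euclidean algorithm on 280 and 29; the successive quotients are the partial quotients a_0, a_1, ... (each step inverts the fractional part left over by the previous one):
  280 = 9*29 + 19, so a_0 = 9.
  29 = 1*19 + 10, so a_1 = 1.
  19 = 1*10 + 9, so a_2 = 1.
  10 = 1*9 + 1, so a_3 = 1.
  9 = 9*1 + 0, so a_4 = 9.
The remainder reaches 0 after 5 divisions, so the expansion has 5 partial quotients, read off in order.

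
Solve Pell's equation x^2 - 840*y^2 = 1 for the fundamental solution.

(x, y) = (29, 1)

First expand sqrt(840) as a continued fraction. With x_i = (sqrt(840) + m_i)/d_i and (m_0, d_0) = (0, 1): a_0 = floor(sqrt(840)) = 28, since 28^2 = 784 <= 840 < 841 = 29^2.
Iterate m_{i+1} = d_i*a_i - m_i, d_{i+1} = (840 - m_{i+1}^2)/d_i, a_{i+1} = floor((a_0 + m_{i+1})/d_{i+1}):
  m_1 = 1*28 - 0 = 28, d_1 = (840 - 28^2)/1 = 56/1 = 56, a_1 = floor((28 + 28)/56) = 1.
  m_2 = 56*1 - 28 = 28, d_2 = (840 - 28^2)/56 = 56/56 = 1, a_2 = floor((28 + 28)/1) = 56.
  m_3 = 1*56 - 28 = 28, d_3 = (840 - 28^2)/1 = 56/1 = 56: (m_3, d_3) = (m_1, d_1) = (28, 56), so from here the quotients repeat a_1, a_2; the period length is 2.
So sqrt(840) = [28; (1, 56)] with period length k = 2.
k is even, so the fundamental solution of x^2 - 840y^2 = 1 is (p_{k-1}, q_{k-1}) = (p_1, q_1); compute convergents through index 1.
Convergents (p_i = a_i*p_{i-1} + p_{i-2}, q_i = a_i*q_{i-1} + q_{i-2} with p_{-2}=0, p_{-1}=1, q_{-2}=1, q_{-1}=0):
  i=0: a_0=28, p_0 = 28*1 + 0 = 28, q_0 = 28*0 + 1 = 1.
  i=1: a_1=1, p_1 = 1*28 + 1 = 29, q_1 = 1*1 + 0 = 1.
Check: 29^2 - 840*1^2 = 841 - 840 = 1, so (x, y) = (29, 1) solves the equation, and by the theorem it is the least positive solution.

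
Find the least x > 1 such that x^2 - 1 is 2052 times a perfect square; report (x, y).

First expand sqrt(2052) as a continued fraction. With x_i = (sqrt(2052) + m_i)/d_i and (m_0, d_0) = (0, 1): a_0 = floor(sqrt(2052)) = 45, since 45^2 = 2025 <= 2052 < 2116 = 46^2.
Iterate m_{i+1} = d_i*a_i - m_i, d_{i+1} = (2052 - m_{i+1}^2)/d_i, a_{i+1} = floor((a_0 + m_{i+1})/d_{i+1}):
  m_1 = 1*45 - 0 = 45, d_1 = (2052 - 45^2)/1 = 27/1 = 27, a_1 = floor((45 + 45)/27) = 3.
  m_2 = 27*3 - 45 = 36, d_2 = (2052 - 36^2)/27 = 756/27 = 28, a_2 = floor((45 + 36)/28) = 2.
  m_3 = 28*2 - 36 = 20, d_3 = (2052 - 20^2)/28 = 1652/28 = 59, a_3 = floor((45 + 20)/59) = 1.
  m_4 = 59*1 - 20 = 39, d_4 = (2052 - 39^2)/59 = 531/59 = 9, a_4 = floor((45 + 39)/9) = 9.
  m_5 = 9*9 - 39 = 42, d_5 = (2052 - 42^2)/9 = 288/9 = 32, a_5 = floor((45 + 42)/32) = 2.
  m_6 = 32*2 - 42 = 22, d_6 = (2052 - 22^2)/32 = 1568/32 = 49, a_6 = floor((45 + 22)/49) = 1.
  m_7 = 49*1 - 22 = 27, d_7 = (2052 - 27^2)/49 = 1323/49 = 27, a_7 = floor((45 + 27)/27) = 2.
  m_8 = 27*2 - 27 = 27, d_8 = (2052 - 27^2)/27 = 1323/27 = 49, a_8 = floor((45 + 27)/49) = 1.
  m_9 = 49*1 - 27 = 22, d_9 = (2052 - 22^2)/49 = 1568/49 = 32, a_9 = floor((45 + 22)/32) = 2.
  m_10 = 32*2 - 22 = 42, d_10 = (2052 - 42^2)/32 = 288/32 = 9, a_10 = floor((45 + 42)/9) = 9.
  m_11 = 9*9 - 42 = 39, d_11 = (2052 - 39^2)/9 = 531/9 = 59, a_11 = floor((45 + 39)/59) = 1.
  m_12 = 59*1 - 39 = 20, d_12 = (2052 - 20^2)/59 = 1652/59 = 28, a_12 = floor((45 + 20)/28) = 2.
  m_13 = 28*2 - 20 = 36, d_13 = (2052 - 36^2)/28 = 756/28 = 27, a_13 = floor((45 + 36)/27) = 3.
  m_14 = 27*3 - 36 = 45, d_14 = (2052 - 45^2)/27 = 27/27 = 1, a_14 = floor((45 + 45)/1) = 90.
  m_15 = 1*90 - 45 = 45, d_15 = (2052 - 45^2)/1 = 27/1 = 27: (m_15, d_15) = (m_1, d_1) = (45, 27), so from here the quotients repeat a_1, ..., a_14; the period length is 14.
So sqrt(2052) = [45; (3, 2, 1, 9, 2, 1, 2, 1, 2, 9, 1, 2, 3, 90)] with period length k = 14.
k is even, so the fundamental solution of x^2 - 2052y^2 = 1 is (p_{k-1}, q_{k-1}) = (p_13, q_13); compute convergents through index 13.
Convergents (p_i = a_i*p_{i-1} + p_{i-2}, q_i = a_i*q_{i-1} + q_{i-2} with p_{-2}=0, p_{-1}=1, q_{-2}=1, q_{-1}=0):
  i=0: a_0=45, p_0 = 45*1 + 0 = 45, q_0 = 45*0 + 1 = 1.
  i=1: a_1=3, p_1 = 3*45 + 1 = 136, q_1 = 3*1 + 0 = 3.
  i=2: a_2=2, p_2 = 2*136 + 45 = 317, q_2 = 2*3 + 1 = 7.
  i=3: a_3=1, p_3 = 1*317 + 136 = 453, q_3 = 1*7 + 3 = 10.
  i=4: a_4=9, p_4 = 9*453 + 317 = 4394, q_4 = 9*10 + 7 = 97.
  i=5: a_5=2, p_5 = 2*4394 + 453 = 9241, q_5 = 2*97 + 10 = 204.
  i=6: a_6=1, p_6 = 1*9241 + 4394 = 13635, q_6 = 1*204 + 97 = 301.
  i=7: a_7=2, p_7 = 2*13635 + 9241 = 36511, q_7 = 2*301 + 204 = 806.
  i=8: a_8=1, p_8 = 1*36511 + 13635 = 50146, q_8 = 1*806 + 301 = 1107.
  i=9: a_9=2, p_9 = 2*50146 + 36511 = 136803, q_9 = 2*1107 + 806 = 3020.
  i=10: a_10=9, p_10 = 9*136803 + 50146 = 1281373, q_10 = 9*3020 + 1107 = 28287.
  i=11: a_11=1, p_11 = 1*1281373 + 136803 = 1418176, q_11 = 1*28287 + 3020 = 31307.
  i=12: a_12=2, p_12 = 2*1418176 + 1281373 = 4117725, q_12 = 2*31307 + 28287 = 90901.
  i=13: a_13=3, p_13 = 3*4117725 + 1418176 = 13771351, q_13 = 3*90901 + 31307 = 304010.
Check: 13771351^2 - 2052*304010^2 = 189650108365201 - 189650108365200 = 1, so (x, y) = (13771351, 304010) solves the equation, and by the theorem it is the least positive solution.

(x, y) = (13771351, 304010)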